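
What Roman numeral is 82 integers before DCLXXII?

DCLXXII = 672
672 - 82 = 590

DXC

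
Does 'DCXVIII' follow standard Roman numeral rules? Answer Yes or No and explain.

'DCXVIII': Check the rules: uses only the symbols I, V, X, L, C, D, M; no symbol is repeated more than three times in a row; V, L and D each appear at most once; no smaller symbol precedes a larger one (values never increase from left to right). Value: D (500) + C (100) + X (10) + V (5) + I (1) + I (1) + I (1) = 618. So it is a valid standard Roman numeral.

Yes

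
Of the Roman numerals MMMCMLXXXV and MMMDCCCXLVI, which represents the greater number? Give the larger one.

MMMCMLXXXV = 3985
MMMDCCCXLVI = 3846
3985 is larger

MMMCMLXXXV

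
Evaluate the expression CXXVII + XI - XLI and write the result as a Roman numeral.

CXXVII = 127, XI = 11, XLI = 41
127 + 11 = 138
138 - 41 = 97

XCVII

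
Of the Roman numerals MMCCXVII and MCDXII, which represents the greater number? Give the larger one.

MMCCXVII = 2217
MCDXII = 1412
2217 is larger

MMCCXVII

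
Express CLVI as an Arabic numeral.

CLVI: C=100, L=50, V=5, I=1
100 + 50 + 5 + 1 = 156

156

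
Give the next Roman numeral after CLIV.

CLIV = 154, so the next integer is 154 + 1 = 155

CLV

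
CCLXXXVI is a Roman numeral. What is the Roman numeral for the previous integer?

CCLXXXVI = 286; previous is 285

CCLXXXV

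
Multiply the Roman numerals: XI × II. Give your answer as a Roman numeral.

XI = 11
II = 2
11 × 2 = 22

XXII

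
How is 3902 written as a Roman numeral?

Convert 3902 to Roman numerals:
  3902 contains 3×1000 (MMM)
  902 contains 1×900 (CM)
  2 contains 2×1 (II)

MMMCMII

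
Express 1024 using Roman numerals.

Convert 1024 to Roman numerals:
  1024 contains 1×1000 (M)
  24 contains 2×10 (XX)
  4 contains 1×4 (IV)

MXXIV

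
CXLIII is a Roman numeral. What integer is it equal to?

CXLIII: C=100, XL=40, I=1, I=1, I=1
100 + 40 + 1 + 1 + 1 = 143

143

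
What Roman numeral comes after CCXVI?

CCXVI = 216, so the next integer is 216 + 1 = 217

CCXVII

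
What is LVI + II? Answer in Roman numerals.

LVI = 56
II = 2
56 + 2 = 58

LVIII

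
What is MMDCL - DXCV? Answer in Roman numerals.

MMDCL = 2650
DXCV = 595
2650 - 595 = 2055

MMLV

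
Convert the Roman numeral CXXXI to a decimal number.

CXXXI: C=100, X=10, X=10, X=10, I=1
100 + 10 + 10 + 10 + 1 = 131

131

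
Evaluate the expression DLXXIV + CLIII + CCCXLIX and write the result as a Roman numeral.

DLXXIV = 574, CLIII = 153, CCCXLIX = 349
574 + 153 = 727
727 + 349 = 1076

MLXXVI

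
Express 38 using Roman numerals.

Convert 38 to Roman numerals:
  38 contains 3×10 (XXX)
  8 contains 1×5 (V)
  3 contains 3×1 (III)

XXXVIII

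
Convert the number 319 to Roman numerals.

Convert 319 to Roman numerals:
  319 contains 3×100 (CCC)
  19 contains 1×10 (X)
  9 contains 1×9 (IX)

CCCXIX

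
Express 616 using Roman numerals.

Convert 616 to Roman numerals:
  616 contains 1×500 (D)
  116 contains 1×100 (C)
  16 contains 1×10 (X)
  6 contains 1×5 (V)
  1 contains 1×1 (I)

DCXVI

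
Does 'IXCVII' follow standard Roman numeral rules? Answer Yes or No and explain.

'IXCVII': I (position 1) comes before the larger symbol C (position 3) without being directly in front of it as a subtractive pair; apart from IV, IX, XL, XC, CD and CM, symbols must go from largest to smallest

No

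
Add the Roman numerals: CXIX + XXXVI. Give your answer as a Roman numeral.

CXIX = 119
XXXVI = 36
119 + 36 = 155

CLV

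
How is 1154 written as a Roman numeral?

Convert 1154 to Roman numerals:
  1154 contains 1×1000 (M)
  154 contains 1×100 (C)
  54 contains 1×50 (L)
  4 contains 1×4 (IV)

MCLIV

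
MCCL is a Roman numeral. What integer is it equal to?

MCCL: M=1000, C=100, C=100, L=50
1000 + 100 + 100 + 50 = 1250

1250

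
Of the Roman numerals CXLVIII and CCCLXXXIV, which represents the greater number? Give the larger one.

CXLVIII = 148
CCCLXXXIV = 384
384 is larger

CCCLXXXIV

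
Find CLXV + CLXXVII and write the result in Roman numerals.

CLXV = 165
CLXXVII = 177
165 + 177 = 342

CCCXLII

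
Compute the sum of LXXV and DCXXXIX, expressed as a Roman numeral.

LXXV = 75
DCXXXIX = 639
75 + 639 = 714

DCCXIV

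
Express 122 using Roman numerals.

Convert 122 to Roman numerals:
  122 contains 1×100 (C)
  22 contains 2×10 (XX)
  2 contains 2×1 (II)

CXXII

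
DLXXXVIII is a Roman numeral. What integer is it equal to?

DLXXXVIII: D=500, L=50, X=10, X=10, X=10, V=5, I=1, I=1, I=1
500 + 50 + 10 + 10 + 10 + 5 + 1 + 1 + 1 = 588

588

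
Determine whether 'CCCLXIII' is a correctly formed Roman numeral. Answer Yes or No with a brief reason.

'CCCLXIII': Check the rules: uses only the symbols I, V, X, L, C, D, M; no symbol is repeated more than three times in a row; V, L and D each appear at most once; no smaller symbol precedes a larger one (values never increase from left to right). Value: C (100) + C (100) + C (100) + L (50) + X (10) + I (1) + I (1) + I (1) = 363. So it is a valid standard Roman numeral.

Yes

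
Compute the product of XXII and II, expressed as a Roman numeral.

XXII = 22
II = 2
22 × 2 = 44

XLIV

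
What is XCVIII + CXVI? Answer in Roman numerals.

XCVIII = 98
CXVI = 116
98 + 116 = 214

CCXIV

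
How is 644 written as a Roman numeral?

Convert 644 to Roman numerals:
  644 contains 1×500 (D)
  144 contains 1×100 (C)
  44 contains 1×40 (XL)
  4 contains 1×4 (IV)

DCXLIV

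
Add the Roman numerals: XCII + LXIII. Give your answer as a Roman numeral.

XCII = 92
LXIII = 63
92 + 63 = 155

CLV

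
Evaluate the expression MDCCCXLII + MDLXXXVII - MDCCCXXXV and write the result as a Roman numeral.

MDCCCXLII = 1842, MDLXXXVII = 1587, MDCCCXXXV = 1835
1842 + 1587 = 3429
3429 - 1835 = 1594

MDXCIV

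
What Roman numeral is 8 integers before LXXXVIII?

LXXXVIII = 88
88 - 8 = 80

LXXX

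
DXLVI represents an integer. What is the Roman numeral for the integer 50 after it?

DXLVI = 546
546 + 50 = 596

DXCVI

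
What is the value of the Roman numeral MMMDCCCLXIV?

MMMDCCCLXIV: M=1000, M=1000, M=1000, D=500, C=100, C=100, C=100, L=50, X=10, IV=4
1000 + 1000 + 1000 + 500 + 100 + 100 + 100 + 50 + 10 + 4 = 3864

3864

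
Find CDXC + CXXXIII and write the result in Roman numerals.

CDXC = 490
CXXXIII = 133
490 + 133 = 623

DCXXIII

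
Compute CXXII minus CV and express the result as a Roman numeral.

CXXII = 122
CV = 105
122 - 105 = 17

XVII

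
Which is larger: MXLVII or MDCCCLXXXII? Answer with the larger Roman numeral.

MXLVII = 1047
MDCCCLXXXII = 1882
1882 is larger

MDCCCLXXXII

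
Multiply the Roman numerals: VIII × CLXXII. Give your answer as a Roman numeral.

VIII = 8
CLXXII = 172
8 × 172 = 1376

MCCCLXXVI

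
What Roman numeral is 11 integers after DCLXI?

DCLXI = 661
661 + 11 = 672

DCLXXII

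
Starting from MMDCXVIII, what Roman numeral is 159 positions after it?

MMDCXVIII = 2618
2618 + 159 = 2777

MMDCCLXXVII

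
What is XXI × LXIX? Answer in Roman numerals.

XXI = 21
LXIX = 69
21 × 69 = 1449

MCDXLIX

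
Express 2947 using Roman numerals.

Convert 2947 to Roman numerals:
  2947 contains 2×1000 (MM)
  947 contains 1×900 (CM)
  47 contains 1×40 (XL)
  7 contains 1×5 (V)
  2 contains 2×1 (II)

MMCMXLVII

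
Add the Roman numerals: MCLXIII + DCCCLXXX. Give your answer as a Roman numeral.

MCLXIII = 1163
DCCCLXXX = 880
1163 + 880 = 2043

MMXLIII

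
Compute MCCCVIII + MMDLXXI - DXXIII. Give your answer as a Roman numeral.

MCCCVIII = 1308, MMDLXXI = 2571, DXXIII = 523
1308 + 2571 = 3879
3879 - 523 = 3356

MMMCCCLVI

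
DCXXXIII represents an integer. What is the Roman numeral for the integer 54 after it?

DCXXXIII = 633
633 + 54 = 687

DCLXXXVII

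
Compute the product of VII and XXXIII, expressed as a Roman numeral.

VII = 7
XXXIII = 33
7 × 33 = 231

CCXXXI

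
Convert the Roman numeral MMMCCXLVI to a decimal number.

MMMCCXLVI: M=1000, M=1000, M=1000, C=100, C=100, XL=40, V=5, I=1
1000 + 1000 + 1000 + 100 + 100 + 40 + 5 + 1 = 3246

3246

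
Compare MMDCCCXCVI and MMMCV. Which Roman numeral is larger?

MMDCCCXCVI = 2896
MMMCV = 3105
3105 is larger

MMMCV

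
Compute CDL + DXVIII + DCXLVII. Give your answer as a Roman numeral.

CDL = 450, DXVIII = 518, DCXLVII = 647
450 + 518 = 968
968 + 647 = 1615

MDCXV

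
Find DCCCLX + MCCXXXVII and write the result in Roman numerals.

DCCCLX = 860
MCCXXXVII = 1237
860 + 1237 = 2097

MMXCVII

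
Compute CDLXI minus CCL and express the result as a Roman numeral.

CDLXI = 461
CCL = 250
461 - 250 = 211

CCXI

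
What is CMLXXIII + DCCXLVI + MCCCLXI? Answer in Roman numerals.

CMLXXIII = 973, DCCXLVI = 746, MCCCLXI = 1361
973 + 746 = 1719
1719 + 1361 = 3080

MMMLXXX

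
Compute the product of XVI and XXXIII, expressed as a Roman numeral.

XVI = 16
XXXIII = 33
16 × 33 = 528

DXXVIII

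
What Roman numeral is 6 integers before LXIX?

LXIX = 69
69 - 6 = 63

LXIII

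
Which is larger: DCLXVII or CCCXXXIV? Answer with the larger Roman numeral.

DCLXVII = 667
CCCXXXIV = 334
667 is larger

DCLXVII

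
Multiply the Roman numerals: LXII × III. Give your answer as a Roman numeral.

LXII = 62
III = 3
62 × 3 = 186

CLXXXVI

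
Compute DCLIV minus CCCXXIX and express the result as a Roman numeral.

DCLIV = 654
CCCXXIX = 329
654 - 329 = 325

CCCXXV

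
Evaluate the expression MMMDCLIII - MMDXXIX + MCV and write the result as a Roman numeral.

MMMDCLIII = 3653, MMDXXIX = 2529, MCV = 1105
3653 - 2529 = 1124
1124 + 1105 = 2229

MMCCXXIX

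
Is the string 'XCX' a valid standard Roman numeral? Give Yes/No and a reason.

'XCX': X cannot come right after the subtractive pair XC: once X is subtracted in XC, the next symbol must be smaller than X

No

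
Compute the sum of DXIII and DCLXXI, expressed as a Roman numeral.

DXIII = 513
DCLXXI = 671
513 + 671 = 1184

MCLXXXIV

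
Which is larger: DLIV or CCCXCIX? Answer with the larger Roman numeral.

DLIV = 554
CCCXCIX = 399
554 is larger

DLIV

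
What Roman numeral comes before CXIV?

CXIV = 114, so the previous integer is 114 - 1 = 113

CXIII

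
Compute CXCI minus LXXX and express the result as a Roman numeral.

CXCI = 191
LXXX = 80
191 - 80 = 111

CXI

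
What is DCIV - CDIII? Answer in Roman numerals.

DCIV = 604
CDIII = 403
604 - 403 = 201

CCI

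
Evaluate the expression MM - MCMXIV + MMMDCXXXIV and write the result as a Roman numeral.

MM = 2000, MCMXIV = 1914, MMMDCXXXIV = 3634
2000 - 1914 = 86
86 + 3634 = 3720

MMMDCCXX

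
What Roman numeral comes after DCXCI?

DCXCI = 691, so the next integer is 691 + 1 = 692

DCXCII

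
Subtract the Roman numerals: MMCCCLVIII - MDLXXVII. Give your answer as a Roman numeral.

MMCCCLVIII = 2358
MDLXXVII = 1577
2358 - 1577 = 781

DCCLXXXI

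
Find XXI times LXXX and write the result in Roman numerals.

XXI = 21
LXXX = 80
21 × 80 = 1680

MDCLXXX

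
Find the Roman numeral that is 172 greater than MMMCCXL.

MMMCCXL = 3240
3240 + 172 = 3412

MMMCDXII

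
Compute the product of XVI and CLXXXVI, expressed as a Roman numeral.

XVI = 16
CLXXXVI = 186
16 × 186 = 2976

MMCMLXXVI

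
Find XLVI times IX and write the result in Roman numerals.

XLVI = 46
IX = 9
46 × 9 = 414

CDXIV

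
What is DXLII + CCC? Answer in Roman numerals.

DXLII = 542
CCC = 300
542 + 300 = 842

DCCCXLII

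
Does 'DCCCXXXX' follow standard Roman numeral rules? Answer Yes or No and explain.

'DCCCXXXX': More than 3 consecutive X's

No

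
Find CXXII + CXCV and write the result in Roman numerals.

CXXII = 122
CXCV = 195
122 + 195 = 317

CCCXVII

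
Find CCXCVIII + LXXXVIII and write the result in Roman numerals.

CCXCVIII = 298
LXXXVIII = 88
298 + 88 = 386

CCCLXXXVI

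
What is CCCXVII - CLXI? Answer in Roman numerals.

CCCXVII = 317
CLXI = 161
317 - 161 = 156

CLVI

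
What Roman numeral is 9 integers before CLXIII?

CLXIII = 163
163 - 9 = 154

CLIV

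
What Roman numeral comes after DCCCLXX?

DCCCLXX = 870; next is 871

DCCCLXXI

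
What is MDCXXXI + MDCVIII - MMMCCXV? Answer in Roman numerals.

MDCXXXI = 1631, MDCVIII = 1608, MMMCCXV = 3215
1631 + 1608 = 3239
3239 - 3215 = 24

XXIV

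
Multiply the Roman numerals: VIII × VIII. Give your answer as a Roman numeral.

VIII = 8
VIII = 8
8 × 8 = 64

LXIV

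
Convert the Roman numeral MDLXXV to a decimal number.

MDLXXV: M=1000, D=500, L=50, X=10, X=10, V=5
1000 + 500 + 50 + 10 + 10 + 5 = 1575

1575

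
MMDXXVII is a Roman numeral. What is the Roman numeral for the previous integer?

MMDXXVII = 2527; previous is 2526

MMDXXVI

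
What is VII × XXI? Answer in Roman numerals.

VII = 7
XXI = 21
7 × 21 = 147

CXLVII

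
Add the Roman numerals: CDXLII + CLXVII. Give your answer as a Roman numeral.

CDXLII = 442
CLXVII = 167
442 + 167 = 609

DCIX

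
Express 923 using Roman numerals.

Convert 923 to Roman numerals:
  923 contains 1×900 (CM)
  23 contains 2×10 (XX)
  3 contains 3×1 (III)

CMXXIII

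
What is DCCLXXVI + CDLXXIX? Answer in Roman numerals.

DCCLXXVI = 776
CDLXXIX = 479
776 + 479 = 1255

MCCLV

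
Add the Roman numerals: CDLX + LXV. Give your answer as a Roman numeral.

CDLX = 460
LXV = 65
460 + 65 = 525

DXXV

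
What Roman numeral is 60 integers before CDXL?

CDXL = 440
440 - 60 = 380

CCCLXXX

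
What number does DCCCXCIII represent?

DCCCXCIII: D=500, C=100, C=100, C=100, XC=90, I=1, I=1, I=1
500 + 100 + 100 + 100 + 90 + 1 + 1 + 1 = 893

893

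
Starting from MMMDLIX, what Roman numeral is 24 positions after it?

MMMDLIX = 3559
3559 + 24 = 3583

MMMDLXXXIII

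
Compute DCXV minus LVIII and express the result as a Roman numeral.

DCXV = 615
LVIII = 58
615 - 58 = 557

DLVII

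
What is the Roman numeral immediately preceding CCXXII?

CCXXII = 222; previous is 221

CCXXI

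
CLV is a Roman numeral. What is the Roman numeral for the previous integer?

CLV = 155, so the previous integer is 155 - 1 = 154

CLIV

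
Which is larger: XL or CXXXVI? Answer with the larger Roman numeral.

XL = 40
CXXXVI = 136
136 is larger

CXXXVI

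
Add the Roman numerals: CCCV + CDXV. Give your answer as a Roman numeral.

CCCV = 305
CDXV = 415
305 + 415 = 720

DCCXX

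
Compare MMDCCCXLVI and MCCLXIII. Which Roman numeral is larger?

MMDCCCXLVI = 2846
MCCLXIII = 1263
2846 is larger

MMDCCCXLVI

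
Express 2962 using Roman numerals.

Convert 2962 to Roman numerals:
  2962 contains 2×1000 (MM)
  962 contains 1×900 (CM)
  62 contains 1×50 (L)
  12 contains 1×10 (X)
  2 contains 2×1 (II)

MMCMLXII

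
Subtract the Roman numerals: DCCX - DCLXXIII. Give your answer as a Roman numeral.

DCCX = 710
DCLXXIII = 673
710 - 673 = 37

XXXVII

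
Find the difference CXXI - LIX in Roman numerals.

CXXI = 121
LIX = 59
121 - 59 = 62

LXII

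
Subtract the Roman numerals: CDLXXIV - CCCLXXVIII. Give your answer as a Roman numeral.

CDLXXIV = 474
CCCLXXVIII = 378
474 - 378 = 96

XCVI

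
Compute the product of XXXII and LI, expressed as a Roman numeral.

XXXII = 32
LI = 51
32 × 51 = 1632

MDCXXXII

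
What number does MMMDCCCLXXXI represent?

MMMDCCCLXXXI: M=1000, M=1000, M=1000, D=500, C=100, C=100, C=100, L=50, X=10, X=10, X=10, I=1
1000 + 1000 + 1000 + 500 + 100 + 100 + 100 + 50 + 10 + 10 + 10 + 1 = 3881

3881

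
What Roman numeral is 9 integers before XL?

XL = 40
40 - 9 = 31

XXXI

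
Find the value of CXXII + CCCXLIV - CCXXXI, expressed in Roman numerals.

CXXII = 122, CCCXLIV = 344, CCXXXI = 231
122 + 344 = 466
466 - 231 = 235

CCXXXV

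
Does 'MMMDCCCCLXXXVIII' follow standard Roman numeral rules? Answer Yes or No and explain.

'MMMDCCCCLXXXVIII': More than 3 consecutive C's

No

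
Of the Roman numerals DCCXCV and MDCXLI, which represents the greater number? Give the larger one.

DCCXCV = 795
MDCXLI = 1641
1641 is larger

MDCXLI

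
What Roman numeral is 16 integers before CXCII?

CXCII = 192
192 - 16 = 176

CLXXVI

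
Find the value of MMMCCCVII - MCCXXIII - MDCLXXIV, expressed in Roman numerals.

MMMCCCVII = 3307, MCCXXIII = 1223, MDCLXXIV = 1674
3307 - 1223 = 2084
2084 - 1674 = 410

CDX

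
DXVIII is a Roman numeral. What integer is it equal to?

DXVIII: D=500, X=10, V=5, I=1, I=1, I=1
500 + 10 + 5 + 1 + 1 + 1 = 518

518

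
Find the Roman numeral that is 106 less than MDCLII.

MDCLII = 1652
1652 - 106 = 1546

MDXLVI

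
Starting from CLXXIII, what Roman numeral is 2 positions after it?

CLXXIII = 173
173 + 2 = 175

CLXXV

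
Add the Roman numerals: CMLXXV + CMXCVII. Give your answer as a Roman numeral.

CMLXXV = 975
CMXCVII = 997
975 + 997 = 1972

MCMLXXII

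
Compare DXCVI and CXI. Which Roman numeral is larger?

DXCVI = 596
CXI = 111
596 is larger

DXCVI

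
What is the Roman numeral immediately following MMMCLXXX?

MMMCLXXX = 3180, so the next integer is 3180 + 1 = 3181

MMMCLXXXI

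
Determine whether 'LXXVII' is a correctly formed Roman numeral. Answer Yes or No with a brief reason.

'LXXVII': Check the rules: uses only the symbols I, V, X, L, C, D, M; no symbol is repeated more than three times in a row; V, L and D each appear at most once; no smaller symbol precedes a larger one (values never increase from left to right). Value: L (50) + X (10) + X (10) + V (5) + I (1) + I (1) = 77. So it is a valid standard Roman numeral.

Yes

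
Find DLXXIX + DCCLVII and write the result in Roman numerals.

DLXXIX = 579
DCCLVII = 757
579 + 757 = 1336

MCCCXXXVI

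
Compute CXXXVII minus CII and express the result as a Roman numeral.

CXXXVII = 137
CII = 102
137 - 102 = 35

XXXV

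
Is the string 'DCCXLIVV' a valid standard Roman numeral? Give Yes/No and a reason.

'DCCXLIVV': V should not appear more than once

No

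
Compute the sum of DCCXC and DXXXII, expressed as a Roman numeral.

DCCXC = 790
DXXXII = 532
790 + 532 = 1322

MCCCXXII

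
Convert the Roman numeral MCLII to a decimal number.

MCLII: M=1000, C=100, L=50, I=1, I=1
1000 + 100 + 50 + 1 + 1 = 1152

1152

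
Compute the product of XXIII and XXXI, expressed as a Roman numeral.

XXIII = 23
XXXI = 31
23 × 31 = 713

DCCXIII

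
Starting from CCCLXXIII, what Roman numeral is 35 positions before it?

CCCLXXIII = 373
373 - 35 = 338

CCCXXXVIII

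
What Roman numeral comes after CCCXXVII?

CCCXXVII = 327; next is 328

CCCXXVIII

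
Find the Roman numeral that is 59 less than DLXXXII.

DLXXXII = 582
582 - 59 = 523

DXXIII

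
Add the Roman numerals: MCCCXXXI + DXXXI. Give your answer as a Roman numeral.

MCCCXXXI = 1331
DXXXI = 531
1331 + 531 = 1862

MDCCCLXII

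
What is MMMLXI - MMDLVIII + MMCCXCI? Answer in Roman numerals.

MMMLXI = 3061, MMDLVIII = 2558, MMCCXCI = 2291
3061 - 2558 = 503
503 + 2291 = 2794

MMDCCXCIV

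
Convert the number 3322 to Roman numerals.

Convert 3322 to Roman numerals:
  3322 contains 3×1000 (MMM)
  322 contains 3×100 (CCC)
  22 contains 2×10 (XX)
  2 contains 2×1 (II)

MMMCCCXXII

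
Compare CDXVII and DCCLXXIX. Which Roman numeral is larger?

CDXVII = 417
DCCLXXIX = 779
779 is larger

DCCLXXIX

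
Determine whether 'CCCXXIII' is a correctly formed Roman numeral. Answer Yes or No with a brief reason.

'CCCXXIII': Check the rules: uses only the symbols I, V, X, L, C, D, M; no symbol is repeated more than three times in a row; V, L and D each appear at most once; no smaller symbol precedes a larger one (values never increase from left to right). Value: C (100) + C (100) + C (100) + X (10) + X (10) + I (1) + I (1) + I (1) = 323. So it is a valid standard Roman numeral.

Yes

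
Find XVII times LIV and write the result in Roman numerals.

XVII = 17
LIV = 54
17 × 54 = 918

CMXVIII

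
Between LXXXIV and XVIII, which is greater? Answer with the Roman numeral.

LXXXIV = 84
XVIII = 18
84 is larger

LXXXIV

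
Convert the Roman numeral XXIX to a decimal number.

XXIX: X=10, X=10, IX=9
10 + 10 + 9 = 29

29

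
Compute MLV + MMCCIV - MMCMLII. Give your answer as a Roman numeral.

MLV = 1055, MMCCIV = 2204, MMCMLII = 2952
1055 + 2204 = 3259
3259 - 2952 = 307

CCCVII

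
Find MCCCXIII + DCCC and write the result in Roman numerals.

MCCCXIII = 1313
DCCC = 800
1313 + 800 = 2113

MMCXIII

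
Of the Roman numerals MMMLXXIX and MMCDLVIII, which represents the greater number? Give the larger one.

MMMLXXIX = 3079
MMCDLVIII = 2458
3079 is larger

MMMLXXIX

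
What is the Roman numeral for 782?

Convert 782 to Roman numerals:
  782 contains 1×500 (D)
  282 contains 2×100 (CC)
  82 contains 1×50 (L)
  32 contains 3×10 (XXX)
  2 contains 2×1 (II)

DCCLXXXII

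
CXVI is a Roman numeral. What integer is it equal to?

CXVI: C=100, X=10, V=5, I=1
100 + 10 + 5 + 1 = 116

116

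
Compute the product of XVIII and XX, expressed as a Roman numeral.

XVIII = 18
XX = 20
18 × 20 = 360

CCCLX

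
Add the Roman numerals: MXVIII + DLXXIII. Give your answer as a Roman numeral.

MXVIII = 1018
DLXXIII = 573
1018 + 573 = 1591

MDXCI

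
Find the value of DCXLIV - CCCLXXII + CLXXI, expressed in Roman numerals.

DCXLIV = 644, CCCLXXII = 372, CLXXI = 171
644 - 372 = 272
272 + 171 = 443

CDXLIII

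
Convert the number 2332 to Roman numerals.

Convert 2332 to Roman numerals:
  2332 contains 2×1000 (MM)
  332 contains 3×100 (CCC)
  32 contains 3×10 (XXX)
  2 contains 2×1 (II)

MMCCCXXXII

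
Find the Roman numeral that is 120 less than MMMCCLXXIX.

MMMCCLXXIX = 3279
3279 - 120 = 3159

MMMCLIX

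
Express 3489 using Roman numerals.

Convert 3489 to Roman numerals:
  3489 contains 3×1000 (MMM)
  489 contains 1×400 (CD)
  89 contains 1×50 (L)
  39 contains 3×10 (XXX)
  9 contains 1×9 (IX)

MMMCDLXXXIX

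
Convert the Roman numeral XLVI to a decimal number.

XLVI: XL=40, V=5, I=1
40 + 5 + 1 = 46

46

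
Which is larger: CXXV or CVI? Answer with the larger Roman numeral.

CXXV = 125
CVI = 106
125 is larger

CXXV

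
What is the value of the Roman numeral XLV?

XLV: XL=40, V=5
40 + 5 = 45

45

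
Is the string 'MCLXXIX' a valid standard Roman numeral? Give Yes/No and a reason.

'MCLXXIX': Check the rules: uses only the symbols I, V, X, L, C, D, M; no symbol is repeated more than three times in a row; V, L and D each appear at most once; the only place a smaller symbol precedes a larger one is the allowed subtractive pair IX, the symbol right after such a pair (if any) is smaller than the pair's first symbol, and otherwise the values never increase from left to right. Value: M (1000) + C (100) + L (50) + X (10) + X (10) + IX (9) = 1179. So it is a valid standard Roman numeral.

Yes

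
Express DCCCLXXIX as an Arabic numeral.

DCCCLXXIX: D=500, C=100, C=100, C=100, L=50, X=10, X=10, IX=9
500 + 100 + 100 + 100 + 50 + 10 + 10 + 9 = 879

879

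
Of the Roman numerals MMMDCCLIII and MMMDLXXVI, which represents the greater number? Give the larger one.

MMMDCCLIII = 3753
MMMDLXXVI = 3576
3753 is larger

MMMDCCLIII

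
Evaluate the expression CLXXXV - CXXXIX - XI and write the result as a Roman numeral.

CLXXXV = 185, CXXXIX = 139, XI = 11
185 - 139 = 46
46 - 11 = 35

XXXV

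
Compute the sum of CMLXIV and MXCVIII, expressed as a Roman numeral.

CMLXIV = 964
MXCVIII = 1098
964 + 1098 = 2062

MMLXII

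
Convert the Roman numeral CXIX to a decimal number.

CXIX: C=100, X=10, IX=9
100 + 10 + 9 = 119

119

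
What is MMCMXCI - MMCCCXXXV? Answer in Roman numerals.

MMCMXCI = 2991
MMCCCXXXV = 2335
2991 - 2335 = 656

DCLVI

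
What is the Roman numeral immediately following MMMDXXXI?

MMMDXXXI = 3531, so the next integer is 3531 + 1 = 3532

MMMDXXXII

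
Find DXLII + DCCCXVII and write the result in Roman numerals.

DXLII = 542
DCCCXVII = 817
542 + 817 = 1359

MCCCLIX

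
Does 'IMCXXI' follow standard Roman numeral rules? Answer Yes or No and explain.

'IMCXXI': Invalid subtractive combination: IM

No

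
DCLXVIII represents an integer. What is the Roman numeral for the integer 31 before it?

DCLXVIII = 668
668 - 31 = 637

DCXXXVII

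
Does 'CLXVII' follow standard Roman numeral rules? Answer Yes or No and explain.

'CLXVII': Check the rules: uses only the symbols I, V, X, L, C, D, M; no symbol is repeated more than three times in a row; V, L and D each appear at most once; no smaller symbol precedes a larger one (values never increase from left to right). Value: C (100) + L (50) + X (10) + V (5) + I (1) + I (1) = 167. So it is a valid standard Roman numeral.

Yes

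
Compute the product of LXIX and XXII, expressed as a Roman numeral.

LXIX = 69
XXII = 22
69 × 22 = 1518

MDXVIII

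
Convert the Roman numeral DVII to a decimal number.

DVII: D=500, V=5, I=1, I=1
500 + 5 + 1 + 1 = 507

507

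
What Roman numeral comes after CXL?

CXL = 140; next is 141

CXLI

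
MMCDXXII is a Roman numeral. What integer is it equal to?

MMCDXXII: M=1000, M=1000, CD=400, X=10, X=10, I=1, I=1
1000 + 1000 + 400 + 10 + 10 + 1 + 1 = 2422

2422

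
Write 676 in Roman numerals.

Convert 676 to Roman numerals:
  676 contains 1×500 (D)
  176 contains 1×100 (C)
  76 contains 1×50 (L)
  26 contains 2×10 (XX)
  6 contains 1×5 (V)
  1 contains 1×1 (I)

DCLXXVI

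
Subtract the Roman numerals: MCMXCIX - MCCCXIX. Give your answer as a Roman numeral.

MCMXCIX = 1999
MCCCXIX = 1319
1999 - 1319 = 680

DCLXXX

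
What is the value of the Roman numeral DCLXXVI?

DCLXXVI: D=500, C=100, L=50, X=10, X=10, V=5, I=1
500 + 100 + 50 + 10 + 10 + 5 + 1 = 676

676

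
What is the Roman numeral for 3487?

Convert 3487 to Roman numerals:
  3487 contains 3×1000 (MMM)
  487 contains 1×400 (CD)
  87 contains 1×50 (L)
  37 contains 3×10 (XXX)
  7 contains 1×5 (V)
  2 contains 2×1 (II)

MMMCDLXXXVII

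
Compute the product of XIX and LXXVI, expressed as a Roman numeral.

XIX = 19
LXXVI = 76
19 × 76 = 1444

MCDXLIV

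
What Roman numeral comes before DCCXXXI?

DCCXXXI = 731, so the previous integer is 731 - 1 = 730

DCCXXX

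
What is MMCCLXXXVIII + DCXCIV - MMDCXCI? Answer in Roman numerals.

MMCCLXXXVIII = 2288, DCXCIV = 694, MMDCXCI = 2691
2288 + 694 = 2982
2982 - 2691 = 291

CCXCI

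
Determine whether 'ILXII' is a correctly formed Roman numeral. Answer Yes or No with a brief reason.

'ILXII': Invalid subtractive combination: IL

No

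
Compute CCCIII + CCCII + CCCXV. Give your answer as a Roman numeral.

CCCIII = 303, CCCII = 302, CCCXV = 315
303 + 302 = 605
605 + 315 = 920

CMXX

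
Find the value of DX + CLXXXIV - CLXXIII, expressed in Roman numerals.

DX = 510, CLXXXIV = 184, CLXXIII = 173
510 + 184 = 694
694 - 173 = 521

DXXI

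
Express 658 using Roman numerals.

Convert 658 to Roman numerals:
  658 contains 1×500 (D)
  158 contains 1×100 (C)
  58 contains 1×50 (L)
  8 contains 1×5 (V)
  3 contains 3×1 (III)

DCLVIII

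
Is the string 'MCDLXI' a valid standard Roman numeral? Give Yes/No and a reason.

'MCDLXI': Check the rules: uses only the symbols I, V, X, L, C, D, M; no symbol is repeated more than three times in a row; V, L and D each appear at most once; the only place a smaller symbol precedes a larger one is the allowed subtractive pair CD, the symbol right after such a pair (if any) is smaller than the pair's first symbol, and otherwise the values never increase from left to right. Value: M (1000) + CD (400) + L (50) + X (10) + I (1) = 1461. So it is a valid standard Roman numeral.

Yes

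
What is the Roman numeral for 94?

Convert 94 to Roman numerals:
  94 contains 1×90 (XC)
  4 contains 1×4 (IV)

XCIV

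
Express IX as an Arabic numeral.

IX: IX=9

9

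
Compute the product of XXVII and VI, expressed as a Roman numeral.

XXVII = 27
VI = 6
27 × 6 = 162

CLXII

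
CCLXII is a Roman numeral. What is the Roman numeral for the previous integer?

CCLXII = 262; previous is 261

CCLXI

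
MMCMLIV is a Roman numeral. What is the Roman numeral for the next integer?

MMCMLIV = 2954, so the next integer is 2954 + 1 = 2955

MMCMLV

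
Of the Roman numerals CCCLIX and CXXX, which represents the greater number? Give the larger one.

CCCLIX = 359
CXXX = 130
359 is larger

CCCLIX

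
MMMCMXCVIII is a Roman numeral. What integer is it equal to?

MMMCMXCVIII: M=1000, M=1000, M=1000, CM=900, XC=90, V=5, I=1, I=1, I=1
1000 + 1000 + 1000 + 900 + 90 + 5 + 1 + 1 + 1 = 3998

3998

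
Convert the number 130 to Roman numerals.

Convert 130 to Roman numerals:
  130 contains 1×100 (C)
  30 contains 3×10 (XXX)

CXXX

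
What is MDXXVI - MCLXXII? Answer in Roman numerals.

MDXXVI = 1526
MCLXXII = 1172
1526 - 1172 = 354

CCCLIV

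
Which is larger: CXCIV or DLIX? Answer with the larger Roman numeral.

CXCIV = 194
DLIX = 559
559 is larger

DLIX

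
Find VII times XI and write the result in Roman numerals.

VII = 7
XI = 11
7 × 11 = 77

LXXVII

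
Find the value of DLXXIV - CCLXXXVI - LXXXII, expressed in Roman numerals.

DLXXIV = 574, CCLXXXVI = 286, LXXXII = 82
574 - 286 = 288
288 - 82 = 206

CCVI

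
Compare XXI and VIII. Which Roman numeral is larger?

XXI = 21
VIII = 8
21 is larger

XXI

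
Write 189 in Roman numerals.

Convert 189 to Roman numerals:
  189 contains 1×100 (C)
  89 contains 1×50 (L)
  39 contains 3×10 (XXX)
  9 contains 1×9 (IX)

CLXXXIX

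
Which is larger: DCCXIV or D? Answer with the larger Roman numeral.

DCCXIV = 714
D = 500
714 is larger

DCCXIV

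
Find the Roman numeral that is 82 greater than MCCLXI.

MCCLXI = 1261
1261 + 82 = 1343

MCCCXLIII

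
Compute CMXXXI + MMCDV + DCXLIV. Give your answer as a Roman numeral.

CMXXXI = 931, MMCDV = 2405, DCXLIV = 644
931 + 2405 = 3336
3336 + 644 = 3980

MMMCMLXXX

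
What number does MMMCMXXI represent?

MMMCMXXI: M=1000, M=1000, M=1000, CM=900, X=10, X=10, I=1
1000 + 1000 + 1000 + 900 + 10 + 10 + 1 = 3921

3921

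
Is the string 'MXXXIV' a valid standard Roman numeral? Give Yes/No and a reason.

'MXXXIV': Check the rules: uses only the symbols I, V, X, L, C, D, M; no symbol is repeated more than three times in a row; V, L and D each appear at most once; the only place a smaller symbol precedes a larger one is the allowed subtractive pair IV, the symbol right after such a pair (if any) is smaller than the pair's first symbol, and otherwise the values never increase from left to right. Value: M (1000) + X (10) + X (10) + X (10) + IV (4) = 1034. So it is a valid standard Roman numeral.

Yes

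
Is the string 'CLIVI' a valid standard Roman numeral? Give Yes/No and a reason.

'CLIVI': I cannot come right after the subtractive pair IV: once I is subtracted in IV, the next symbol must be smaller than I

No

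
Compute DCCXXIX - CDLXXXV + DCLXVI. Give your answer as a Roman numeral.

DCCXXIX = 729, CDLXXXV = 485, DCLXVI = 666
729 - 485 = 244
244 + 666 = 910

CMX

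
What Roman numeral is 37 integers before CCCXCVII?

CCCXCVII = 397
397 - 37 = 360

CCCLX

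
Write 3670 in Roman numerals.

Convert 3670 to Roman numerals:
  3670 contains 3×1000 (MMM)
  670 contains 1×500 (D)
  170 contains 1×100 (C)
  70 contains 1×50 (L)
  20 contains 2×10 (XX)

MMMDCLXX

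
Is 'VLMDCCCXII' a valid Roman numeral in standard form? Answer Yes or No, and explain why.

'VLMDCCCXII': Invalid subtractive combination: VL

No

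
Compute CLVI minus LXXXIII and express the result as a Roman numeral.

CLVI = 156
LXXXIII = 83
156 - 83 = 73

LXXIII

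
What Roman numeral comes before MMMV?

MMMV = 3005; previous is 3004

MMMIV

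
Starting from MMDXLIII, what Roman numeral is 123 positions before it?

MMDXLIII = 2543
2543 - 123 = 2420

MMCDXX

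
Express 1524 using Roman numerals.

Convert 1524 to Roman numerals:
  1524 contains 1×1000 (M)
  524 contains 1×500 (D)
  24 contains 2×10 (XX)
  4 contains 1×4 (IV)

MDXXIV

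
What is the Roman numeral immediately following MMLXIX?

MMLXIX = 2069; next is 2070

MMLXX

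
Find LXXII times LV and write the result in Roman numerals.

LXXII = 72
LV = 55
72 × 55 = 3960

MMMCMLX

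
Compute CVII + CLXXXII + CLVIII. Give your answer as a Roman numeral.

CVII = 107, CLXXXII = 182, CLVIII = 158
107 + 182 = 289
289 + 158 = 447

CDXLVII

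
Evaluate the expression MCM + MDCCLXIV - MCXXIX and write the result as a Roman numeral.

MCM = 1900, MDCCLXIV = 1764, MCXXIX = 1129
1900 + 1764 = 3664
3664 - 1129 = 2535

MMDXXXV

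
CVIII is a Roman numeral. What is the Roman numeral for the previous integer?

CVIII = 108, so the previous integer is 108 - 1 = 107

CVII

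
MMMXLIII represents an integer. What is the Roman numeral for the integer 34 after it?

MMMXLIII = 3043
3043 + 34 = 3077

MMMLXXVII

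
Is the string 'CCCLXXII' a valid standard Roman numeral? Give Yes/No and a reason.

'CCCLXXII': Check the rules: uses only the symbols I, V, X, L, C, D, M; no symbol is repeated more than three times in a row; V, L and D each appear at most once; no smaller symbol precedes a larger one (values never increase from left to right). Value: C (100) + C (100) + C (100) + L (50) + X (10) + X (10) + I (1) + I (1) = 372. So it is a valid standard Roman numeral.

Yes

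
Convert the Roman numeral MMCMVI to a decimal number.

MMCMVI: M=1000, M=1000, CM=900, V=5, I=1
1000 + 1000 + 900 + 5 + 1 = 2906

2906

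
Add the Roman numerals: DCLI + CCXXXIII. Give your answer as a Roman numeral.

DCLI = 651
CCXXXIII = 233
651 + 233 = 884

DCCCLXXXIV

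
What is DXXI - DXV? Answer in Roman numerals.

DXXI = 521
DXV = 515
521 - 515 = 6

VI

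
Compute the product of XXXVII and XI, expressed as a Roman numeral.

XXXVII = 37
XI = 11
37 × 11 = 407

CDVII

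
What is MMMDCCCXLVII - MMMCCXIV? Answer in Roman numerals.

MMMDCCCXLVII = 3847
MMMCCXIV = 3214
3847 - 3214 = 633

DCXXXIII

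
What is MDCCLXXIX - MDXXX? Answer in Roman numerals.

MDCCLXXIX = 1779
MDXXX = 1530
1779 - 1530 = 249

CCXLIX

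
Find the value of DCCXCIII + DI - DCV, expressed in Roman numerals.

DCCXCIII = 793, DI = 501, DCV = 605
793 + 501 = 1294
1294 - 605 = 689

DCLXXXIX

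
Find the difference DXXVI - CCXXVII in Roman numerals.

DXXVI = 526
CCXXVII = 227
526 - 227 = 299

CCXCIX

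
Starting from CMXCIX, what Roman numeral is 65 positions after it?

CMXCIX = 999
999 + 65 = 1064

MLXIV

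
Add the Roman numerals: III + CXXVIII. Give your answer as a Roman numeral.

III = 3
CXXVIII = 128
3 + 128 = 131

CXXXI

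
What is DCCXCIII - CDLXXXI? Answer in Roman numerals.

DCCXCIII = 793
CDLXXXI = 481
793 - 481 = 312

CCCXII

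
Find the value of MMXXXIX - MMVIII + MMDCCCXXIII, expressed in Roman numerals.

MMXXXIX = 2039, MMVIII = 2008, MMDCCCXXIII = 2823
2039 - 2008 = 31
31 + 2823 = 2854

MMDCCCLIV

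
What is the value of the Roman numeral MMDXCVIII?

MMDXCVIII: M=1000, M=1000, D=500, XC=90, V=5, I=1, I=1, I=1
1000 + 1000 + 500 + 90 + 5 + 1 + 1 + 1 = 2598

2598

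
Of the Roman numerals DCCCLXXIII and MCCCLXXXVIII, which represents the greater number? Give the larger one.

DCCCLXXIII = 873
MCCCLXXXVIII = 1388
1388 is larger

MCCCLXXXVIII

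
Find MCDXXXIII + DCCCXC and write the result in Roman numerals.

MCDXXXIII = 1433
DCCCXC = 890
1433 + 890 = 2323

MMCCCXXIII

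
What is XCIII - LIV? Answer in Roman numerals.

XCIII = 93
LIV = 54
93 - 54 = 39

XXXIX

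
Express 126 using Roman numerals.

Convert 126 to Roman numerals:
  126 contains 1×100 (C)
  26 contains 2×10 (XX)
  6 contains 1×5 (V)
  1 contains 1×1 (I)

CXXVI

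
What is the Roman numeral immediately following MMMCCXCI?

MMMCCXCI = 3291; next is 3292

MMMCCXCII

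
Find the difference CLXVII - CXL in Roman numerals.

CLXVII = 167
CXL = 140
167 - 140 = 27

XXVII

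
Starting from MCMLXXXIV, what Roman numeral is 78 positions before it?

MCMLXXXIV = 1984
1984 - 78 = 1906

MCMVI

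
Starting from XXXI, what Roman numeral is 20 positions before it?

XXXI = 31
31 - 20 = 11

XI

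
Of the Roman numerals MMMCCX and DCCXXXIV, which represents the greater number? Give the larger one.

MMMCCX = 3210
DCCXXXIV = 734
3210 is larger

MMMCCX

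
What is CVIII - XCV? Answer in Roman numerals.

CVIII = 108
XCV = 95
108 - 95 = 13

XIII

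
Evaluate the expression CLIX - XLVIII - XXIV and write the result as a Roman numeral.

CLIX = 159, XLVIII = 48, XXIV = 24
159 - 48 = 111
111 - 24 = 87

LXXXVII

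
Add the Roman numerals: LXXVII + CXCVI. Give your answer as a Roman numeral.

LXXVII = 77
CXCVI = 196
77 + 196 = 273

CCLXXIII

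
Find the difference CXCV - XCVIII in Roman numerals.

CXCV = 195
XCVIII = 98
195 - 98 = 97

XCVII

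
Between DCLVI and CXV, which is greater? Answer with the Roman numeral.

DCLVI = 656
CXV = 115
656 is larger

DCLVI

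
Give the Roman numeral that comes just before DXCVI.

DXCVI = 596; previous is 595

DXCV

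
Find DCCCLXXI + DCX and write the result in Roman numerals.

DCCCLXXI = 871
DCX = 610
871 + 610 = 1481

MCDLXXXI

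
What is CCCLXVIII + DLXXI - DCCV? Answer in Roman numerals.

CCCLXVIII = 368, DLXXI = 571, DCCV = 705
368 + 571 = 939
939 - 705 = 234

CCXXXIV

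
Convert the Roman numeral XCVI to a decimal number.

XCVI: XC=90, V=5, I=1
90 + 5 + 1 = 96

96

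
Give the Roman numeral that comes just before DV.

DV = 505; previous is 504

DIV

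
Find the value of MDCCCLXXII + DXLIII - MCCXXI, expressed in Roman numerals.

MDCCCLXXII = 1872, DXLIII = 543, MCCXXI = 1221
1872 + 543 = 2415
2415 - 1221 = 1194

MCXCIV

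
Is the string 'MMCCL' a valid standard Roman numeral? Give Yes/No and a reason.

'MMCCL': Check the rules: uses only the symbols I, V, X, L, C, D, M; no symbol is repeated more than three times in a row; V, L and D each appear at most once; no smaller symbol precedes a larger one (values never increase from left to right). Value: M (1000) + M (1000) + C (100) + C (100) + L (50) = 2250. So it is a valid standard Roman numeral.

Yes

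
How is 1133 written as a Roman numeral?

Convert 1133 to Roman numerals:
  1133 contains 1×1000 (M)
  133 contains 1×100 (C)
  33 contains 3×10 (XXX)
  3 contains 3×1 (III)

MCXXXIII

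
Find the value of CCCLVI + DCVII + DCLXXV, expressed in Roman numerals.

CCCLVI = 356, DCVII = 607, DCLXXV = 675
356 + 607 = 963
963 + 675 = 1638

MDCXXXVIII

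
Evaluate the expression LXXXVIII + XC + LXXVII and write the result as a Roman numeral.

LXXXVIII = 88, XC = 90, LXXVII = 77
88 + 90 = 178
178 + 77 = 255

CCLV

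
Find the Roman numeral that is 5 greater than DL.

DL = 550
550 + 5 = 555

DLV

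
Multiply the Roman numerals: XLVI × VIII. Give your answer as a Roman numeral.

XLVI = 46
VIII = 8
46 × 8 = 368

CCCLXVIII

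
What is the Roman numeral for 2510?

Convert 2510 to Roman numerals:
  2510 contains 2×1000 (MM)
  510 contains 1×500 (D)
  10 contains 1×10 (X)

MMDX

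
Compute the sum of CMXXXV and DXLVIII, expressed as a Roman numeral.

CMXXXV = 935
DXLVIII = 548
935 + 548 = 1483

MCDLXXXIII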